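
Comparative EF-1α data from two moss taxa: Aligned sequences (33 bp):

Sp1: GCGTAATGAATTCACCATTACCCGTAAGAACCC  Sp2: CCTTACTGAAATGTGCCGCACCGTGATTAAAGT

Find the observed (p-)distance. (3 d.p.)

0.545

The sequences differ at 18 of 33 positions.
p = 18/33 = 0.545454… ≈ 0.545 (to 3 d.p.).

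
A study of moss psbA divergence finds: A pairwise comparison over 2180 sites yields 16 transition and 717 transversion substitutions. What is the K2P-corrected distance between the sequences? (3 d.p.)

P = 16/2180 ≈ 0.007339 and Q = 717/2180 ≈ 0.328899.
Under the Kimura two-parameter model, d = −½ ln(1 − 2P − Q) − ¼ ln(1 − 2Q).
1 − 2P − Q = 0.656423, giving −½ ln(0.656423) = 0.210475.
1 − 2Q = 0.342202, giving −¼ ln(0.342202) = 0.268089.
d = 0.210475 + 0.268089 = 0.478564.

0.479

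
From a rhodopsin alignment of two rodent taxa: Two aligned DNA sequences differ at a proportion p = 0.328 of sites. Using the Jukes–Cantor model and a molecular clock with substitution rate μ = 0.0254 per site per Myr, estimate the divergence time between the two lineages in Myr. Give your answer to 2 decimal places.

d = −(3/4) ln(1 − 4p/3) = −0.75 ln(1 − 0.437333) = −0.75 ln(0.562667)
  = −0.75 × (-0.575067) = 0.431300 substitutions/site.
Under a molecular clock d = 2μt, so t = d/(2μ) = 0.431300 / (2 × 0.0254) = 8.49 Myr.

8.49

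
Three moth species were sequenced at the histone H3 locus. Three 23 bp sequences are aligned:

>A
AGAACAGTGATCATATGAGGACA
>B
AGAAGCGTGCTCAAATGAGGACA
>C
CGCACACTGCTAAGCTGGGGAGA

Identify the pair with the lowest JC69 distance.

A–B: 4/23 differ, p = 0.174, d = 0.198.
A–C: 9/23 differ, p = 0.391, d = 0.553.
B–C: 10/23 differ, p = 0.435, d = 0.650.
The smallest distance is between A and B.

A and B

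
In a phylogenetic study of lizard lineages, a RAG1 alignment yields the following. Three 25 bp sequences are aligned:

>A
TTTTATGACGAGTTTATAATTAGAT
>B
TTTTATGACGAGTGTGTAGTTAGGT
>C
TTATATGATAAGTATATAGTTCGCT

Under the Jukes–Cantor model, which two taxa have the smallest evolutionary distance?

A–B: 4/25 differ, p = 0.160, d = 0.180.
A–C: 7/25 differ, p = 0.280, d = 0.351.
B–C: 7/25 differ, p = 0.280, d = 0.351.
The smallest distance is between A and B.

A and B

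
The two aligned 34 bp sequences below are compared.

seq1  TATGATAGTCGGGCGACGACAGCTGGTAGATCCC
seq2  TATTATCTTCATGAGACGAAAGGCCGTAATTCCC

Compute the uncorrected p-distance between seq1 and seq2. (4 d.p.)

The sequences differ at 12 of 34 positions.
p = 12/34 = 0.352941… ≈ 0.3529 (to 4 d.p.).

0.3529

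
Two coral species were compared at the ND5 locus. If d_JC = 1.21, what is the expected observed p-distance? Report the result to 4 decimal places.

0.6006

p = (3/4)(1 − e^(−4d/3)) = 0.75 × (1 − e^(-1.613333)) = 0.75 × (1 − 0.199222) = 0.600584.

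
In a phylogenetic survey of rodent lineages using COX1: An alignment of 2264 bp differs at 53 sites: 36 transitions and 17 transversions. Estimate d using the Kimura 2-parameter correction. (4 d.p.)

0.0238

P = 36/2264 ≈ 0.015901 and Q = 17/2264 ≈ 0.007509.
Under the Kimura two-parameter model, d = −½ ln(1 − 2P − Q) − ¼ ln(1 − 2Q).
1 − 2P − Q = 0.960689, giving −½ ln(0.960689) = 0.020052.
1 − 2Q = 0.984982, giving −¼ ln(0.984982) = 0.003783.
d = 0.020052 + 0.003783 = 0.023835.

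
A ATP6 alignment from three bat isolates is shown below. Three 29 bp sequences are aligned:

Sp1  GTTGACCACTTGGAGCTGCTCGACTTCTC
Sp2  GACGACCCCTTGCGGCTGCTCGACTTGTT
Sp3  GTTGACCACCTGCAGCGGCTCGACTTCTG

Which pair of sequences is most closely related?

Sp1 and Sp3

Sp1–Sp2: 7/29 differ, p = 0.241, d = 0.291.
Sp1–Sp3: 4/29 differ, p = 0.138, d = 0.152.
Sp2–Sp3: 8/29 differ, p = 0.276, d = 0.344.
The smallest distance is between Sp1 and Sp3.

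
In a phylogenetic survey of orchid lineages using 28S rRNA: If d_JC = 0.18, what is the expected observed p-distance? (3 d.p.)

p = (3/4)(1 − e^(−4d/3)) = 0.75 × (1 − e^(-0.24)) = 0.75 × (1 − 0.786628) = 0.160029.

0.160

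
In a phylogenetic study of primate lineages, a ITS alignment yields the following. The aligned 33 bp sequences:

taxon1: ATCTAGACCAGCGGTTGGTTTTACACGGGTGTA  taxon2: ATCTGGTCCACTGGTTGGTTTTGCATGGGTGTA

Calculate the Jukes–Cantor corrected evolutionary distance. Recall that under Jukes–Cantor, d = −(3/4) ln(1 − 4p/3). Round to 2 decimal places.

The sequences differ at 6 of 33 sites (5, 7, 11, 12, 23, 26), so p = 6/33 ≈ 0.181818.
d = −(3/4) ln(1 − 4p/3) = −0.75 ln(1 − 0.242424) = −0.75 ln(0.757576)
  = −0.75 × (-0.277631) = 0.208223 substitutions/site.

0.21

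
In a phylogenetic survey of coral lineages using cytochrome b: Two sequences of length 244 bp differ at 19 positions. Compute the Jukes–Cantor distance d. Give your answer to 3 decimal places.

0.082

p = 19/244 ≈ 0.077869.
d = −(3/4) ln(1 − 4p/3) = −0.75 ln(1 − 0.103825) = −0.75 ln(0.896175)
  = −0.75 × (-0.109620) = 0.082215 substitutions/site.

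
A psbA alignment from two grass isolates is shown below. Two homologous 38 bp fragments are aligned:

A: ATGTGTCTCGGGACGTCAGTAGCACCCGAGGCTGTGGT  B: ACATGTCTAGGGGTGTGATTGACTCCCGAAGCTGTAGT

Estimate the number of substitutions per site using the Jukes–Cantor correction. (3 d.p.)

The sequences differ at 12 of 38 sites, so p = 12/38 ≈ 0.315789.
d = −(3/4) ln(1 − 4p/3) = −0.75 ln(1 − 0.421052) = −0.75 ln(0.578948)
  = −0.75 × (-0.546543) = 0.409907 substitutions/site.

0.410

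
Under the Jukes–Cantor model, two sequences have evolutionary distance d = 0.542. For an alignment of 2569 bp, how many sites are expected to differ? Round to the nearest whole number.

Invert JC69: p = (3/4)(1 − e^(−4d/3)) = 0.75 × (1 − e^(-0.722667)) = 0.75 × (1 − 0.485456) = 0.385908.
Expected differing sites = pL ≈ 0.385908 × 2569 = 991.397652 ≈ 991.

991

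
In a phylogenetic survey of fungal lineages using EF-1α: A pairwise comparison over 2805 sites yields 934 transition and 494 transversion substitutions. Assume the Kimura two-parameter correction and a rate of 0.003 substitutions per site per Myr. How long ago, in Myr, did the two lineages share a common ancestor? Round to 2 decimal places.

171.89

P = 934/2805 ≈ 0.332977 and Q = 494/2805 ≈ 0.176114.
Under the Kimura two-parameter model, d = −½ ln(1 − 2P − Q) − ¼ ln(1 − 2Q).
1 − 2P − Q = 0.157932, giving −½ ln(0.157932) = 0.922795.
1 − 2Q = 0.647772, giving −¼ ln(0.647772) = 0.108554.
d = 0.922795 + 0.108554 = 1.031349.
Under a molecular clock d = 2μt, so t = d/(2μ) = 1.031349 / (2 × 0.003) = 171.89 Myr.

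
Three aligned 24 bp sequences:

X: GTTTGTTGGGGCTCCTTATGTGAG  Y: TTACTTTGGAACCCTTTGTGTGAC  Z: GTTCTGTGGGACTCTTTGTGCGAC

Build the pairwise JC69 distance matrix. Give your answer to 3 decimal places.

X–Y: 10/24 sites differ → p ≈ 0.416667, d = −0.75 ln(1 − 0.555556) = 0.608198 ≈ 0.608.
X–Z: 8/24 sites differ → p ≈ 0.333333, d = −0.75 ln(1 − 0.444444) = 0.440839 ≈ 0.441.
Y–Z: 6/24 sites differ → p = 0.25, d = −0.75 ln(1 − 0.333333) = 0.304098 ≈ 0.304.

d(X,Y) = 0.608, d(X,Z) = 0.441, d(Y,Z) = 0.304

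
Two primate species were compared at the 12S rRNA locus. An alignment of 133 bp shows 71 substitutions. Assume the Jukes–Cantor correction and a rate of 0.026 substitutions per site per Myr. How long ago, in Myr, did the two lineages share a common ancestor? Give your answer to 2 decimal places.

17.94

p = 71/133 ≈ 0.533835.
d = −(3/4) ln(1 − 4p/3) = −0.75 ln(1 − 0.71178) = −0.75 ln(0.28822)
  = −0.75 × (-1.244031) = 0.933023 substitutions/site.
Under a molecular clock d = 2μt, so t = d/(2μ) = 0.933023 / (2 × 0.026) = 17.94 Myr.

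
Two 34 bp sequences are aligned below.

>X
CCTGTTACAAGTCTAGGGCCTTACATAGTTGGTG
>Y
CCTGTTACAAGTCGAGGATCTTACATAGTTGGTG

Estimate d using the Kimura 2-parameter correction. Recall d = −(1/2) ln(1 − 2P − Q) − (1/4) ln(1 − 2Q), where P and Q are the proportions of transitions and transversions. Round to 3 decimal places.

0.095

Of 34 sites, 2 differences are transitions and 1 are transversions, so P = 2/34 ≈ 0.058824 and Q = 1/34 ≈ 0.029412.
Under the Kimura two-parameter model, d = −½ ln(1 − 2P − Q) − ¼ ln(1 − 2Q).
1 − 2P − Q = 0.85294, giving −½ ln(0.85294) = 0.079533.
1 − 2Q = 0.941176, giving −¼ ln(0.941176) = 0.015156.
d = 0.079533 + 0.015156 = 0.094689.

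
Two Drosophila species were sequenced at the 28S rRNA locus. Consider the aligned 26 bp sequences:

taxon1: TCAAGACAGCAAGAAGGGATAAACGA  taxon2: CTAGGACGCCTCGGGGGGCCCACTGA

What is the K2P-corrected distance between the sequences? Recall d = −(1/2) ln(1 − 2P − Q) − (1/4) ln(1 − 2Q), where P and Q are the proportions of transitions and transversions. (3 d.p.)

1.091

Of 26 sites, 8 differences are transitions and 6 are transversions, so P = 8/26 ≈ 0.307692 and Q = 6/26 ≈ 0.230769.
Under the Kimura two-parameter model, d = −½ ln(1 − 2P − Q) − ¼ ln(1 − 2Q).
1 − 2P − Q = 0.153847, giving −½ ln(0.153847) = 0.935898.
1 − 2Q = 0.538462, giving −¼ ln(0.538462) = 0.154760.
d = 0.935898 + 0.154760 = 1.090658.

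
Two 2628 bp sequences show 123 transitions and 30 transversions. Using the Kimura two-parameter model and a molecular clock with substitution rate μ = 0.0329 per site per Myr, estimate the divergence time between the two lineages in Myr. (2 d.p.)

P = 123/2628 ≈ 0.046804 and Q = 30/2628 ≈ 0.011416.
Under the Kimura two-parameter model, d = −½ ln(1 − 2P − Q) − ¼ ln(1 − 2Q).
1 − 2P − Q = 0.894976, giving −½ ln(0.894976) = 0.055479.
1 − 2Q = 0.977168, giving −¼ ln(0.977168) = 0.005774.
d = 0.055479 + 0.005774 = 0.061253.
Under a molecular clock d = 2μt, so t = d/(2μ) = 0.061253 / (2 × 0.0329) = 0.93 Myr.

0.93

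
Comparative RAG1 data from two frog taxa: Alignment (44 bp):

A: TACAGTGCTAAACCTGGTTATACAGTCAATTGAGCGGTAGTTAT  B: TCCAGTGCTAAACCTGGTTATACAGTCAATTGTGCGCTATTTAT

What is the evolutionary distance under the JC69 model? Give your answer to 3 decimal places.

The sequences differ at 4 of 44 sites (2, 33, 37, 40), so p = 4/44 ≈ 0.090909.
d = −(3/4) ln(1 − 4p/3) = −0.75 ln(1 − 0.121212) = −0.75 ln(0.878788)
  = −0.75 × (-0.129212) = 0.096909 substitutions/site.

0.097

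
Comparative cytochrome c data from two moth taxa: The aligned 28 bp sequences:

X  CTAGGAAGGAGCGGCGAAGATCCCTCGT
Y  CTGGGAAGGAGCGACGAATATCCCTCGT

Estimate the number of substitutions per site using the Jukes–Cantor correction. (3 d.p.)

The sequences differ at 3 of 28 sites (3, 14, 19), so p = 3/28 ≈ 0.107143.
d = −(3/4) ln(1 − 4p/3) = −0.75 ln(1 − 0.142857) = −0.75 ln(0.857143)
  = −0.75 × (-0.154151) = 0.115613 substitutions/site.

0.116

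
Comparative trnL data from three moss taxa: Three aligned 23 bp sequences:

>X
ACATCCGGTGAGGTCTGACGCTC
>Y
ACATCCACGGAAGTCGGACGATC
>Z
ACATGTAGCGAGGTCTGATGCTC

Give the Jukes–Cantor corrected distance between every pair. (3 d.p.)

d(X,Y) = 0.321, d(X,Z) = 0.257, d(Y,Z) = 0.467

X–Y: 6/23 sites differ → p ≈ 0.26087, d = −0.75 ln(1 − 0.347827) = 0.320584 ≈ 0.321.
X–Z: 5/23 sites differ → p ≈ 0.217391, d = −0.75 ln(1 − 0.289855) = 0.256715 ≈ 0.257.
Y–Z: 8/23 sites differ → p ≈ 0.347826, d = −0.75 ln(1 − 0.463768) = 0.467391 ≈ 0.467.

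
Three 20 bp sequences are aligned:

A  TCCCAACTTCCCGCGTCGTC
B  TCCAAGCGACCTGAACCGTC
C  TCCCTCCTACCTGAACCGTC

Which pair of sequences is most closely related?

A–B: 8/20 differ, p = 0.400, d = 0.572.
A–C: 7/20 differ, p = 0.350, d = 0.471.
B–C: 4/20 differ, p = 0.200, d = 0.233.
The smallest distance is between B and C.

B and C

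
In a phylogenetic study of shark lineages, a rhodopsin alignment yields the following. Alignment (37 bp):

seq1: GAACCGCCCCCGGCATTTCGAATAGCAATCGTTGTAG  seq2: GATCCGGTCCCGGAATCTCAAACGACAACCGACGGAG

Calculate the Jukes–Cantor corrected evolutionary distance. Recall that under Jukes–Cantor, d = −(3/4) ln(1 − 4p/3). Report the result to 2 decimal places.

The sequences differ at 13 of 37 sites, so p = 13/37 ≈ 0.351351.
d = −(3/4) ln(1 − 4p/3) = −0.75 ln(1 − 0.468468) = −0.75 ln(0.531532)
  = −0.75 × (-0.631992) = 0.473994 substitutions/site.

0.47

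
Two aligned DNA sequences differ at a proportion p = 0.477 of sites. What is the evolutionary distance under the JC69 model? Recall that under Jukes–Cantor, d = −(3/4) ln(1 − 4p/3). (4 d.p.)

0.7580

d = −(3/4) ln(1 − 4p/3) = −0.75 ln(1 − 0.636) = −0.75 ln(0.364)
  = −0.75 × (-1.010601) = 0.757951 substitutions/site.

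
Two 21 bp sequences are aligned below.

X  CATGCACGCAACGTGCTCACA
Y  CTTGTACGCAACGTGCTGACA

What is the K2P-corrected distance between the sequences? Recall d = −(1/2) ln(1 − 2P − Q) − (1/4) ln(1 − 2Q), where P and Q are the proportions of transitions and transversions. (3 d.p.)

0.158

Of 21 sites, 1 differences are transitions and 2 are transversions, so P = 1/21 ≈ 0.047619 and Q = 2/21 ≈ 0.095238.
Under the Kimura two-parameter model, d = −½ ln(1 − 2P − Q) − ¼ ln(1 − 2Q).
1 − 2P − Q = 0.809524, giving −½ ln(0.809524) = 0.105654.
1 − 2Q = 0.809524, giving −¼ ln(0.809524) = 0.052827.
d = 0.105654 + 0.052827 = 0.158481.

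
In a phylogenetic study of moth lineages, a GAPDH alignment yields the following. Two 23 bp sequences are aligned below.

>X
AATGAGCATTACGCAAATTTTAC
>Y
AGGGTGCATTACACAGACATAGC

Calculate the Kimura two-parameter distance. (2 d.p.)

0.58

Of 23 sites, 5 differences are transitions and 4 are transversions, so P = 5/23 ≈ 0.217391 and Q = 4/23 ≈ 0.173913.
Under the Kimura two-parameter model, d = −½ ln(1 − 2P − Q) − ¼ ln(1 − 2Q).
1 − 2P − Q = 0.391305, giving −½ ln(0.391305) = 0.469134.
1 − 2Q = 0.652174, giving −¼ ln(0.652174) = 0.106861.
d = 0.469134 + 0.106861 = 0.575995.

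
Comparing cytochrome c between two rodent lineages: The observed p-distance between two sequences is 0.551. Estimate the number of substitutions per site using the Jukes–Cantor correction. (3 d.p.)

0.995

d = −(3/4) ln(1 − 4p/3) = −0.75 ln(1 − 0.734667) = −0.75 ln(0.265333)
  = −0.75 × (-1.326770) = 0.995078 substitutions/site.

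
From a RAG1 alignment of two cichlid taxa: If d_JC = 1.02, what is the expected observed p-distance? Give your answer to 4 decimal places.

0.5575

p = (3/4)(1 − e^(−4d/3)) = 0.75 × (1 − e^(-1.36)) = 0.75 × (1 − 0.256661) = 0.557504.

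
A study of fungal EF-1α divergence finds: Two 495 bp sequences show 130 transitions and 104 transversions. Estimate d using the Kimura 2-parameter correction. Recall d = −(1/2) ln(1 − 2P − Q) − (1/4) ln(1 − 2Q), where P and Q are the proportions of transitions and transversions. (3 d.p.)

0.801

P = 130/495 ≈ 0.262626 and Q = 104/495 ≈ 0.210101.
Under the Kimura two-parameter model, d = −½ ln(1 − 2P − Q) − ¼ ln(1 − 2Q).
1 − 2P − Q = 0.264647, giving −½ ln(0.264647) = 0.664679.
1 − 2Q = 0.579798, giving −¼ ln(0.579798) = 0.136269.
d = 0.664679 + 0.136269 = 0.800948.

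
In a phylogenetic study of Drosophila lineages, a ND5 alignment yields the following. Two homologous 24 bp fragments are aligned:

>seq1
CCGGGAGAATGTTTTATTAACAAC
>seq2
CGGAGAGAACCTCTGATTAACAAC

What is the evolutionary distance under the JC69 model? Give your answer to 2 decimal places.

The sequences differ at 6 of 24 sites (2, 4, 10, 11, 13, 15), so p = 6/24 = 0.25.
d = −(3/4) ln(1 − 4p/3) = −0.75 ln(1 − 0.333333) = −0.75 ln(0.666667)
  = −0.75 × (-0.405465) = 0.304099 substitutions/site.

0.30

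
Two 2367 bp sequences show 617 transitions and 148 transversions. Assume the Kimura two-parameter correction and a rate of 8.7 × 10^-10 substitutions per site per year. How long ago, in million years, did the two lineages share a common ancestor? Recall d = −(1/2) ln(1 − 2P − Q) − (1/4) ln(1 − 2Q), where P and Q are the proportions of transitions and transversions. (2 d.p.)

271.13

P = 617/2367 ≈ 0.260668 and Q = 148/2367 ≈ 0.062526.
Under the Kimura two-parameter model, d = −½ ln(1 − 2P − Q) − ¼ ln(1 − 2Q).
1 − 2P − Q = 0.416138, giving −½ ln(0.416138) = 0.438369.
1 − 2Q = 0.874948, giving −¼ ln(0.874948) = 0.033398.
d = 0.438369 + 0.033398 = 0.471767.
Under a molecular clock d = 2μt, so t = d/(2μ) = 0.471767 / (2 × 8.7 × 10^-10) = 271.13 million years.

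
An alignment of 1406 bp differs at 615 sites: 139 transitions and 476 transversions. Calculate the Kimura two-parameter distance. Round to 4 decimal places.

0.6668

P = 139/1406 ≈ 0.098862 and Q = 476/1406 ≈ 0.338549.
Under the Kimura two-parameter model, d = −½ ln(1 − 2P − Q) − ¼ ln(1 − 2Q).
1 − 2P − Q = 0.463727, giving −½ ln(0.463727) = 0.384230.
1 − 2Q = 0.322902, giving −¼ ln(0.322902) = 0.282602.
d = 0.384230 + 0.282602 = 0.666832.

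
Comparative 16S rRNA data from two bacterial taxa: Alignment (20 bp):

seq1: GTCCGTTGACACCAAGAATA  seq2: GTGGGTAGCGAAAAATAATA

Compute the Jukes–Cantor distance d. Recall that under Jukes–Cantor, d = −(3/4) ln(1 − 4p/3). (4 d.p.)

The sequences differ at 8 of 20 sites (3, 4, 7, 9, 10, 12, 13, 16), so p = 8/20 = 0.4.
d = −(3/4) ln(1 − 4p/3) = −0.75 ln(1 − 0.533333) = −0.75 ln(0.466667)
  = −0.75 × (-0.762139) = 0.571604 substitutions/site.

0.5716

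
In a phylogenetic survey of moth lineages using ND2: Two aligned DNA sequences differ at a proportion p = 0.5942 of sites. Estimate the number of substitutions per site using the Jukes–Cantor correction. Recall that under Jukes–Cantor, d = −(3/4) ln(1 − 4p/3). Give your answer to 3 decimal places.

1.179

d = −(3/4) ln(1 − 4p/3) = −0.75 ln(1 − 0.792267) = −0.75 ln(0.207733)
  = −0.75 × (-1.571502) = 1.178627 substitutions/site.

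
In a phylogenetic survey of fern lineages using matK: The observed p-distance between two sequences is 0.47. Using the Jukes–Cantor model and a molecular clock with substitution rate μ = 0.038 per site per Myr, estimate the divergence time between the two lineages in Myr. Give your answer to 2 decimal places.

9.72

d = −(3/4) ln(1 − 4p/3) = −0.75 ln(1 − 0.626667) = −0.75 ln(0.373333)
  = −0.75 × (-0.985284) = 0.738963 substitutions/site.
Under a molecular clock d = 2μt, so t = d/(2μ) = 0.738963 / (2 × 0.038) = 9.72 Myr.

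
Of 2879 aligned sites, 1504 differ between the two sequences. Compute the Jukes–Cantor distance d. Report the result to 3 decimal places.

p = 1504/2879 ≈ 0.522404.
d = −(3/4) ln(1 − 4p/3) = −0.75 ln(1 − 0.696539) = −0.75 ln(0.303461)
  = −0.75 × (-1.192502) = 0.894377 substitutions/site.

0.894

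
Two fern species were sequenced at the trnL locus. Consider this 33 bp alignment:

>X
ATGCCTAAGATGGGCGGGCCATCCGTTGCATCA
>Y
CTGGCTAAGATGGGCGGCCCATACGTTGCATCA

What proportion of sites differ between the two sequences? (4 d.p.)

0.1212

The sequences differ at 4 of 33 positions (sites 1, 4, 18, 23).
p = 4/33 = 0.121212… ≈ 0.1212 (to 4 d.p.).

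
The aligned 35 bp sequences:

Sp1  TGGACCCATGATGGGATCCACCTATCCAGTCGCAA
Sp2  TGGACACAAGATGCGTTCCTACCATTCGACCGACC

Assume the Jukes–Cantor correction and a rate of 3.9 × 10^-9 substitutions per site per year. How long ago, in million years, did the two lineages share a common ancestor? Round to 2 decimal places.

The sequences differ at 14 of 35 sites, so p = 14/35 = 0.4.
d = −(3/4) ln(1 − 4p/3) = −0.75 ln(1 − 0.533333) = −0.75 ln(0.466667)
  = −0.75 × (-0.762139) = 0.571604 substitutions/site.
Under a molecular clock d = 2μt, so t = d/(2μ) = 0.571604 / (2 × 3.9 × 10^-9) = 73.28 million years.

73.28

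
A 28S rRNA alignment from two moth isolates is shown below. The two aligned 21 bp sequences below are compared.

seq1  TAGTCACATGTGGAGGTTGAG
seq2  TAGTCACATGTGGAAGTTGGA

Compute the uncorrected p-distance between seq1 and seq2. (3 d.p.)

The sequences differ at 3 of 21 positions (sites 15, 20, 21).
p = 3/21 = 0.142857… ≈ 0.143 (to 3 d.p.).

0.143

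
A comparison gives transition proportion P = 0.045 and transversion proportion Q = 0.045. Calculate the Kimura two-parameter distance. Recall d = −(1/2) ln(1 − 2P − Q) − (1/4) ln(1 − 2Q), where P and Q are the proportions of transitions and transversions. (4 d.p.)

0.0961

Under the Kimura two-parameter model, d = −½ ln(1 − 2P − Q) − ¼ ln(1 − 2Q).
1 − 2P − Q = 0.865, giving −½ ln(0.865) = 0.072513.
1 − 2Q = 0.91, giving −¼ ln(0.91) = 0.023578.
d = 0.072513 + 0.023578 = 0.096091.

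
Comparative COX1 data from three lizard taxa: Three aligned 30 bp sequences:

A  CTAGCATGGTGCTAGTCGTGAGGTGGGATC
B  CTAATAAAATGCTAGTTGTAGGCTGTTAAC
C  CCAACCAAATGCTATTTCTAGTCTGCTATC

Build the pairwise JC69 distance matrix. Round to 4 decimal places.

d(A,B) = 0.5716, d(A,C) = 0.8240, d(B,C) = 0.3295

A–B: 12/30 sites differ → p = 0.4, d = −0.75 ln(1 − 0.533333) = 0.571605 ≈ 0.5716.
A–C: 15/30 sites differ → p = 0.5, d = −0.75 ln(1 − 0.666667) = 0.823960 ≈ 0.8240.
B–C: 8/30 sites differ → p ≈ 0.266667, d = −0.75 ln(1 − 0.355556) = 0.329526 ≈ 0.3295.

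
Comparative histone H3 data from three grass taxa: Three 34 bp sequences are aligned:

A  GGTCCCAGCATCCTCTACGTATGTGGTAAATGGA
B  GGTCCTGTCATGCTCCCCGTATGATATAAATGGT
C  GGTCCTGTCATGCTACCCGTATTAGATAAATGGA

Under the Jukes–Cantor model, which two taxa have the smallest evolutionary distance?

B and C

A–B: 10/34 differ, p = 0.294, d = 0.373.
A–C: 10/34 differ, p = 0.294, d = 0.373.
B–C: 4/34 differ, p = 0.118, d = 0.128.
The smallest distance is between B and C.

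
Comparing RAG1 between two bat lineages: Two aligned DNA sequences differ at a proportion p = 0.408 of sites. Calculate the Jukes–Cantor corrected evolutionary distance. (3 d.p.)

d = −(3/4) ln(1 − 4p/3) = −0.75 ln(1 − 0.544) = −0.75 ln(0.456)
  = −0.75 × (-0.785262) = 0.588947 substitutions/site.

0.589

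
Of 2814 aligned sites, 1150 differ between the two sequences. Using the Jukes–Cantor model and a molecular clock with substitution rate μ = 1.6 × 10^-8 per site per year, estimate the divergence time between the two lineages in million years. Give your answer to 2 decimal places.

18.45

p = 1150/2814 ≈ 0.408671.
d = −(3/4) ln(1 − 4p/3) = −0.75 ln(1 − 0.544895) = −0.75 ln(0.455105)
  = −0.75 × (-0.787227) = 0.590420 substitutions/site.
Under a molecular clock d = 2μt, so t = d/(2μ) = 0.590420 / (2 × 1.6 × 10^-8) = 18.45 million years.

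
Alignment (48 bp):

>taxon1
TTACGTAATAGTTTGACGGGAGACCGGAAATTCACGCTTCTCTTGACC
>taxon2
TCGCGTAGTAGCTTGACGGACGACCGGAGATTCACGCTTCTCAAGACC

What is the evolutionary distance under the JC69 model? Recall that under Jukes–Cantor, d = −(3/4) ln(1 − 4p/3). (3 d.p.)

The sequences differ at 9 of 48 sites (2, 3, 8, 12, 20, 21, 29, 43, 44), so p = 9/48 = 0.1875.
d = −(3/4) ln(1 − 4p/3) = −0.75 ln(1 − 0.25) = −0.75 ln(0.75)
  = −0.75 × (-0.287682) = 0.215762 substitutions/site.

0.216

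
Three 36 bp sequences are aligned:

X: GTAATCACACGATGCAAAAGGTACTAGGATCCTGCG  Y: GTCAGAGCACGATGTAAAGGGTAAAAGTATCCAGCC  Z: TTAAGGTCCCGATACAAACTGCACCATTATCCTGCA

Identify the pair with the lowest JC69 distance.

X–Y: 11/36 differ, p = 0.306, d = 0.392.
X–Z: 13/36 differ, p = 0.361, d = 0.493.
Y–Z: 15/36 differ, p = 0.417, d = 0.608.
The smallest distance is between X and Y.

X and Y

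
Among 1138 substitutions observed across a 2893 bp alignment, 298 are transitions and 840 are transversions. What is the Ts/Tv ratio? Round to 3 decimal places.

R = 298/840 = 0.354761… ≈ 0.355 (to 3 d.p.).

0.355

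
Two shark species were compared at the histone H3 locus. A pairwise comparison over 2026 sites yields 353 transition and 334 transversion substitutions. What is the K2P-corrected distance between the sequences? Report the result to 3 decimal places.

0.460

P = 353/2026 ≈ 0.174235 and Q = 334/2026 ≈ 0.164857.
Under the Kimura two-parameter model, d = −½ ln(1 − 2P − Q) − ¼ ln(1 − 2Q).
1 − 2P − Q = 0.486673, giving −½ ln(0.486673) = 0.360081.
1 − 2Q = 0.670286, giving −¼ ln(0.670286) = 0.100013.
d = 0.360081 + 0.100013 = 0.460094.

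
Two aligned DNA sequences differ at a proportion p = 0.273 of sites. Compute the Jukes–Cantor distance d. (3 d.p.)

0.339

d = −(3/4) ln(1 − 4p/3) = −0.75 ln(1 − 0.364) = −0.75 ln(0.636)
  = −0.75 × (-0.452557) = 0.339418 substitutions/site.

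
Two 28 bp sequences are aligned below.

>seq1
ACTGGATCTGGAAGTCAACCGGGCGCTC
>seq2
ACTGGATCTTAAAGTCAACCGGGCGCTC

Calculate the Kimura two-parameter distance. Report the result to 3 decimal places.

Of 28 sites, 1 differences are transitions and 1 are transversions, so P = 1/28 ≈ 0.035714 and Q = 1/28 ≈ 0.035714.
Under the Kimura two-parameter model, d = −½ ln(1 − 2P − Q) − ¼ ln(1 − 2Q).
1 − 2P − Q = 0.892858, giving −½ ln(0.892858) = 0.056664.
1 − 2Q = 0.928572, giving −¼ ln(0.928572) = 0.018527.
d = 0.056664 + 0.018527 = 0.075191.

0.075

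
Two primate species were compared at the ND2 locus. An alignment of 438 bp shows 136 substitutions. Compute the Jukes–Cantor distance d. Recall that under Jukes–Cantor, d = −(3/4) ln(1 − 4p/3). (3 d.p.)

0.401

p = 136/438 ≈ 0.310502.
d = −(3/4) ln(1 − 4p/3) = −0.75 ln(1 − 0.414003) = −0.75 ln(0.585997)
  = −0.75 × (-0.534441) = 0.400831 substitutions/site.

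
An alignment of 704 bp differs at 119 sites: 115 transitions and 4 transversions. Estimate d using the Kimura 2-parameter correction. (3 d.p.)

P = 115/704 ≈ 0.163352 and Q = 4/704 ≈ 0.005682.
Under the Kimura two-parameter model, d = −½ ln(1 − 2P − Q) − ¼ ln(1 − 2Q).
1 − 2P − Q = 0.667614, giving −½ ln(0.667614) = 0.202023.
1 − 2Q = 0.988636, giving −¼ ln(0.988636) = 0.002857.
d = 0.202023 + 0.002857 = 0.204880.

0.205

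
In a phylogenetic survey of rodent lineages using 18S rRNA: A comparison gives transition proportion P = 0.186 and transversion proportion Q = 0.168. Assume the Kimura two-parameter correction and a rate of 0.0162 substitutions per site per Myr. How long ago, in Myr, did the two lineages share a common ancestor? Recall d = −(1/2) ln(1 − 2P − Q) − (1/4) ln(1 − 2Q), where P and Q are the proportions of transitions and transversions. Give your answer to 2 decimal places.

Under the Kimura two-parameter model, d = −½ ln(1 − 2P − Q) − ¼ ln(1 − 2Q).
1 − 2P − Q = 0.46, giving −½ ln(0.46) = 0.388264.
1 − 2Q = 0.664, giving −¼ ln(0.664) = 0.102368.
d = 0.388264 + 0.102368 = 0.490632.
Under a molecular clock d = 2μt, so t = d/(2μ) = 0.490632 / (2 × 0.0162) = 15.14 Myr.

15.14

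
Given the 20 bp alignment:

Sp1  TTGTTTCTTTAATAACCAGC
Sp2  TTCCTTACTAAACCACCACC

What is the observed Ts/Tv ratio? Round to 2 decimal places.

Transitions are A↔G and C↔T; transversions are all other mismatches.
Transitions: 3. Transversions: 5.
R = 3/5 = 0.60.

0.60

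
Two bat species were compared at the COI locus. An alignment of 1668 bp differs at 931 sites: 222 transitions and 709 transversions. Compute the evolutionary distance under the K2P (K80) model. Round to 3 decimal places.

1.062

P = 222/1668 ≈ 0.133094 and Q = 709/1668 ≈ 0.42506.
Under the Kimura two-parameter model, d = −½ ln(1 − 2P − Q) − ¼ ln(1 − 2Q).
1 − 2P − Q = 0.308752, giving −½ ln(0.308752) = 0.587608.
1 − 2Q = 0.14988, giving −¼ ln(0.14988) = 0.474480.
d = 0.587608 + 0.474480 = 1.062088.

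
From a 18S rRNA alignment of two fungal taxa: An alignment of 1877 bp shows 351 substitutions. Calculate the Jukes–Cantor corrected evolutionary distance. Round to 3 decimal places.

p = 351/1877 ≈ 0.187001.
d = −(3/4) ln(1 − 4p/3) = −0.75 ln(1 − 0.249335) = −0.75 ln(0.750665)
  = −0.75 × (-0.286796) = 0.215097 substitutions/site.

0.215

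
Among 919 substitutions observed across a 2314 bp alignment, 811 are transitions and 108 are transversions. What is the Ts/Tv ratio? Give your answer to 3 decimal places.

R = 811/108 = 7.509259… ≈ 7.509 (to 3 d.p.).

7.509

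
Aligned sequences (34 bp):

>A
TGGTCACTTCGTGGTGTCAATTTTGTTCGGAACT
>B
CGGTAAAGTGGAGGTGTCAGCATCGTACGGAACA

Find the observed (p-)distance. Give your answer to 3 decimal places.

0.353

The sequences differ at 12 of 34 positions.
p = 12/34 = 0.352941… ≈ 0.353 (to 3 d.p.).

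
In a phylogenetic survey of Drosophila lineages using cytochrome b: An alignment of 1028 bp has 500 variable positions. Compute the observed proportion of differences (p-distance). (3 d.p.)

0.486

p = 500/1028 = 0.486381… ≈ 0.486 (to 3 d.p.).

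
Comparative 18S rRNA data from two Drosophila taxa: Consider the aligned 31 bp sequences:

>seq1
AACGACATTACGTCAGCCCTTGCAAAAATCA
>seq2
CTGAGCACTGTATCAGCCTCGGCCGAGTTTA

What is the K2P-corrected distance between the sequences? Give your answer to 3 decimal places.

1.290

Of 31 sites, 11 differences are transitions and 6 are transversions, so P = 11/31 ≈ 0.354839 and Q = 6/31 ≈ 0.193548.
Under the Kimura two-parameter model, d = −½ ln(1 − 2P − Q) − ¼ ln(1 − 2Q).
1 − 2P − Q = 0.096774, giving −½ ln(0.096774) = 1.167688.
1 − 2Q = 0.612904, giving −¼ ln(0.612904) = 0.122387.
d = 1.167688 + 0.122387 = 1.290075.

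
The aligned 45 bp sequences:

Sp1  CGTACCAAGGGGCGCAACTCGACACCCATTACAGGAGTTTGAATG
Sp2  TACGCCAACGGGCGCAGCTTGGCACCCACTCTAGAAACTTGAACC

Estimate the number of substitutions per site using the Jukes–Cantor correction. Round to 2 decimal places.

The sequences differ at 16 of 45 sites, so p = 16/45 ≈ 0.355556.
d = −(3/4) ln(1 − 4p/3) = −0.75 ln(1 − 0.474075) = −0.75 ln(0.525925)
  = −0.75 × (-0.642597) = 0.481948 substitutions/site.

0.48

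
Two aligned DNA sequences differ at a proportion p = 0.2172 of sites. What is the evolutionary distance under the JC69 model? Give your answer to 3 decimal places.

0.256

d = −(3/4) ln(1 − 4p/3) = −0.75 ln(1 − 0.2896) = −0.75 ln(0.7104)
  = −0.75 × (-0.341927) = 0.256445 substitutions/site.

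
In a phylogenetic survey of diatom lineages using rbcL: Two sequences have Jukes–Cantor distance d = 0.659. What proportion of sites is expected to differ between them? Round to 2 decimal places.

0.44

p = (3/4)(1 − e^(−4d/3)) = 0.75 × (1 − e^(-0.878667)) = 0.75 × (1 − 0.415336) = 0.438498.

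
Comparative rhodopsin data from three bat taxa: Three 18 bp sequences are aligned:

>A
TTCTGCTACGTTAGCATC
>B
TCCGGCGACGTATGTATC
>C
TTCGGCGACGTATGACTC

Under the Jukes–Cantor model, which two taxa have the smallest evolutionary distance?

A–B: 6/18 differ, p = 0.333, d = 0.441.
A–C: 6/18 differ, p = 0.333, d = 0.441.
B–C: 3/18 differ, p = 0.167, d = 0.188.
The smallest distance is between B and C.

B and C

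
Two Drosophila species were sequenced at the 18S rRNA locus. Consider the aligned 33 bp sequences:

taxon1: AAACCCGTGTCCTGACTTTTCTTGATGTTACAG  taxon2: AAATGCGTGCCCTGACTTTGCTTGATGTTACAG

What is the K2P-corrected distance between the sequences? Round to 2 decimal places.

Of 33 sites, 2 differences are transitions and 2 are transversions, so P = 2/33 ≈ 0.060606 and Q = 2/33 ≈ 0.060606.
Under the Kimura two-parameter model, d = −½ ln(1 − 2P − Q) − ¼ ln(1 − 2Q).
1 − 2P − Q = 0.818182, giving −½ ln(0.818182) = 0.100335.
1 − 2Q = 0.878788, giving −¼ ln(0.878788) = 0.032303.
d = 0.100335 + 0.032303 = 0.132638.

0.13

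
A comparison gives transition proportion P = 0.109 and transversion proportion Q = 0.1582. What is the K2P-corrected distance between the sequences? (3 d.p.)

0.331

Under the Kimura two-parameter model, d = −½ ln(1 − 2P − Q) − ¼ ln(1 − 2Q).
1 − 2P − Q = 0.6238, giving −½ ln(0.6238) = 0.235963.
1 − 2Q = 0.6836, giving −¼ ln(0.6836) = 0.095096.
d = 0.235963 + 0.095096 = 0.331059.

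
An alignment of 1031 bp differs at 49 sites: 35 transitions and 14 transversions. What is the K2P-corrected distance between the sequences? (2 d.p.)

0.05

P = 35/1031 ≈ 0.033948 and Q = 14/1031 ≈ 0.013579.
Under the Kimura two-parameter model, d = −½ ln(1 − 2P − Q) − ¼ ln(1 − 2Q).
1 − 2P − Q = 0.918525, giving −½ ln(0.918525) = 0.042493.
1 − 2Q = 0.972842, giving −¼ ln(0.972842) = 0.006883.
d = 0.042493 + 0.006883 = 0.049376.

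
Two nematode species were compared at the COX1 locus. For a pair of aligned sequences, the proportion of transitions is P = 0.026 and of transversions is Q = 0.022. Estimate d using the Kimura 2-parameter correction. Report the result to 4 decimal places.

0.0497

Under the Kimura two-parameter model, d = −½ ln(1 − 2P − Q) − ¼ ln(1 − 2Q).
1 − 2P − Q = 0.926, giving −½ ln(0.926) = 0.038441.
1 − 2Q = 0.956, giving −¼ ln(0.956) = 0.011249.
d = 0.038441 + 0.011249 = 0.049690.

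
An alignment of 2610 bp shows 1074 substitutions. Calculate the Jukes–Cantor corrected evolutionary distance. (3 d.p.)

p = 1074/2610 ≈ 0.411494.
d = −(3/4) ln(1 − 4p/3) = −0.75 ln(1 − 0.548659) = −0.75 ln(0.451341)
  = −0.75 × (-0.795532) = 0.596649 substitutions/site.

0.597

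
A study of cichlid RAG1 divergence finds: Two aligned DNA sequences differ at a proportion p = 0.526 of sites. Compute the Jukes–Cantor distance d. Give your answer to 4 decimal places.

d = −(3/4) ln(1 − 4p/3) = −0.75 ln(1 − 0.701333) = −0.75 ln(0.298667)
  = −0.75 × (-1.208426) = 0.906320 substitutions/site.

0.9063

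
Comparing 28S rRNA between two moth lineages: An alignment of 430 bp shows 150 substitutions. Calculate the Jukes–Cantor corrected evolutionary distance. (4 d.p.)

0.4693

p = 150/430 ≈ 0.348837.
d = −(3/4) ln(1 − 4p/3) = −0.75 ln(1 − 0.465116) = −0.75 ln(0.534884)
  = −0.75 × (-0.625705) = 0.469279 substitutions/site.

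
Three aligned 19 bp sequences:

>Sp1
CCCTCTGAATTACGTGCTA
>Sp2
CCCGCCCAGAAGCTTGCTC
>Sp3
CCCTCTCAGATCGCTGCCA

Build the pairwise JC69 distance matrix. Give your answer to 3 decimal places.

Sp1–Sp2: 9/19 sites differ → p ≈ 0.473684, d = −0.75 ln(1 − 0.631579) = 0.748897 ≈ 0.749.
Sp1–Sp3: 7/19 sites differ → p ≈ 0.368421, d = −0.75 ln(1 − 0.491228) = 0.506816 ≈ 0.507.
Sp2–Sp3: 8/19 sites differ → p ≈ 0.421053, d = −0.75 ln(1 − 0.561404) = 0.618132 ≈ 0.618.

d(Sp1,Sp2) = 0.749, d(Sp1,Sp3) = 0.507, d(Sp2,Sp3) = 0.618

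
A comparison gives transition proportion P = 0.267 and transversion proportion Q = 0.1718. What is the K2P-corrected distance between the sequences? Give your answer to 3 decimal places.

Under the Kimura two-parameter model, d = −½ ln(1 − 2P − Q) − ¼ ln(1 − 2Q).
1 − 2P − Q = 0.2942, giving −½ ln(0.2942) = 0.611748.
1 − 2Q = 0.6564, giving −¼ ln(0.6564) = 0.105246.
d = 0.611748 + 0.105246 = 0.716994.

0.717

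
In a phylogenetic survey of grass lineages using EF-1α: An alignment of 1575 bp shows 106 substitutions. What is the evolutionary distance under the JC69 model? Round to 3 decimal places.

p = 106/1575 ≈ 0.067302.
d = −(3/4) ln(1 − 4p/3) = −0.75 ln(1 − 0.089736) = −0.75 ln(0.910264)
  = −0.75 × (-0.094021) = 0.070516 substitutions/site.

0.071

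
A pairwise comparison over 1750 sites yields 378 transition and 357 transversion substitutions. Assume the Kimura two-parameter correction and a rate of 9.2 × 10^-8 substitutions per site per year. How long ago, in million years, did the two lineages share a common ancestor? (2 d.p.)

3.46

P = 378/1750 = 0.216 and Q = 357/1750 = 0.204.
Under the Kimura two-parameter model, d = −½ ln(1 − 2P − Q) − ¼ ln(1 − 2Q).
1 − 2P − Q = 0.364, giving −½ ln(0.364) = 0.505301.
1 − 2Q = 0.592, giving −¼ ln(0.592) = 0.131062.
d = 0.505301 + 0.131062 = 0.636363.
Under a molecular clock d = 2μt, so t = d/(2μ) = 0.636363 / (2 × 9.2 × 10^-8) = 3.46 million years.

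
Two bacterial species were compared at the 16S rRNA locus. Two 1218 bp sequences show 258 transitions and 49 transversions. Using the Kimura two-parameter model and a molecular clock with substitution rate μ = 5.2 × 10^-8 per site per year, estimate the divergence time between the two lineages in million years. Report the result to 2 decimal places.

3.20

P = 258/1218 ≈ 0.211823 and Q = 49/1218 ≈ 0.04023.
Under the Kimura two-parameter model, d = −½ ln(1 − 2P − Q) − ¼ ln(1 − 2Q).
1 − 2P − Q = 0.536124, giving −½ ln(0.536124) = 0.311695.
1 − 2Q = 0.91954, giving −¼ ln(0.91954) = 0.020970.
d = 0.311695 + 0.020970 = 0.332665.
Under a molecular clock d = 2μt, so t = d/(2μ) = 0.332665 / (2 × 5.2 × 10^-8) = 3.20 million years.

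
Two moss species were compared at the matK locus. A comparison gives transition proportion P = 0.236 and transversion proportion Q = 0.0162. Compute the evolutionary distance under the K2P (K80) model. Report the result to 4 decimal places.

0.3431

Under the Kimura two-parameter model, d = −½ ln(1 − 2P − Q) − ¼ ln(1 − 2Q).
1 − 2P − Q = 0.5118, giving −½ ln(0.5118) = 0.334911.
1 − 2Q = 0.9676, giving −¼ ln(0.9676) = 0.008234.
d = 0.334911 + 0.008234 = 0.343145.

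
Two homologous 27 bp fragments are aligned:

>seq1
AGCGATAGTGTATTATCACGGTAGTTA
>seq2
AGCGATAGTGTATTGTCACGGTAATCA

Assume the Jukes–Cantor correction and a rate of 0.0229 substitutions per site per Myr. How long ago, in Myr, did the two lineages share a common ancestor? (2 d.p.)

The sequences differ at 3 of 27 sites (15, 24, 26), so p = 3/27 ≈ 0.111111.
d = −(3/4) ln(1 − 4p/3) = −0.75 ln(1 − 0.148148) = −0.75 ln(0.851852)
  = −0.75 × (-0.160342) = 0.120257 substitutions/site.
Under a molecular clock d = 2μt, so t = d/(2μ) = 0.120257 / (2 × 0.0229) = 2.63 Myr.

2.63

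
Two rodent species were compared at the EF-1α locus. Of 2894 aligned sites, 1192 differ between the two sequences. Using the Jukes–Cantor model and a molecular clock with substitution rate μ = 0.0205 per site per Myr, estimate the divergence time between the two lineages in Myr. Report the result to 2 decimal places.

14.57

p = 1192/2894 ≈ 0.411887.
d = −(3/4) ln(1 − 4p/3) = −0.75 ln(1 − 0.549183) = −0.75 ln(0.450817)
  = −0.75 × (-0.796694) = 0.597521 substitutions/site.
Under a molecular clock d = 2μt, so t = d/(2μ) = 0.597521 / (2 × 0.0205) = 14.57 Myr.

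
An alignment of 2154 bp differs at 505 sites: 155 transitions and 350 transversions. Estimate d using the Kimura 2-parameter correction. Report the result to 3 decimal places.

0.281

P = 155/2154 ≈ 0.071959 and Q = 350/2154 ≈ 0.162488.
Under the Kimura two-parameter model, d = −½ ln(1 − 2P − Q) − ¼ ln(1 − 2Q).
1 − 2P − Q = 0.693594, giving −½ ln(0.693594) = 0.182934.
1 − 2Q = 0.675024, giving −¼ ln(0.675024) = 0.098252.
d = 0.182934 + 0.098252 = 0.281186.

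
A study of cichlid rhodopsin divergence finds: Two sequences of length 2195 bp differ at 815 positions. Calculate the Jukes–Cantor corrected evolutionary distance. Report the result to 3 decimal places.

p = 815/2195 ≈ 0.371298.
d = −(3/4) ln(1 − 4p/3) = −0.75 ln(1 − 0.495064) = −0.75 ln(0.504936)
  = −0.75 × (-0.683324) = 0.512493 substitutions/site.

0.512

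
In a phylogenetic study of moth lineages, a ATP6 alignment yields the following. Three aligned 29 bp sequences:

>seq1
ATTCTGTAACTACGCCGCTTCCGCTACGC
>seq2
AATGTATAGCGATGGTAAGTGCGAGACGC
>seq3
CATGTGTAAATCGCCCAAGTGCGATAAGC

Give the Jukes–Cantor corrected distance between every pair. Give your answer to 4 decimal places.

d(seq1,seq2) = 0.7739, d(seq1,seq3) = 0.6829, d(seq2,seq3) = 0.6018

seq1–seq2: 14/29 sites differ → p ≈ 0.482759, d = −0.75 ln(1 − 0.643679) = 0.773942 ≈ 0.7739.
seq1–seq3: 13/29 sites differ → p ≈ 0.448276, d = −0.75 ln(1 − 0.597701) = 0.682920 ≈ 0.6829.
seq2–seq3: 12/29 sites differ → p ≈ 0.413793, d = −0.75 ln(1 − 0.551724) = 0.601760 ≈ 0.6018.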